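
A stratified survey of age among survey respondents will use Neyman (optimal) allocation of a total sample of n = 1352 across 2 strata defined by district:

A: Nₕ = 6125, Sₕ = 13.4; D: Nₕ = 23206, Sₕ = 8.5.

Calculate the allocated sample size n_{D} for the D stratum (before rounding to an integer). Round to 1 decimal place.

Neyman allocation: nₕ = n·NₕSₕ / Σⱼ NⱼSⱼ.
Σ NⱼSⱼ = 6125·13.4 + 23206·8.5 = 279326.
n_{D} = 1352·23206·8.5 / 279326 = 954.7.

954.7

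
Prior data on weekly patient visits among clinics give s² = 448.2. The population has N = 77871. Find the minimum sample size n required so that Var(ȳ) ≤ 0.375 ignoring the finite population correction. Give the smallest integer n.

1196

Without fpc, n₀ = s²/D = 448.2/0.375 = 1195.2000.
Rounding up, n = 1196.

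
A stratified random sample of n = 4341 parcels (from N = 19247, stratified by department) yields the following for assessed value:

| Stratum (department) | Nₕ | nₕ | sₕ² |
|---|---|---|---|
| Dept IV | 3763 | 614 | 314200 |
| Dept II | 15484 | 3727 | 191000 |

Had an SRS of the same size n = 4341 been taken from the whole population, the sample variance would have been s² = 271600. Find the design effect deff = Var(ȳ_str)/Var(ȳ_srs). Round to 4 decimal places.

Var(ȳ_str) = Σ Wₕ²(1−fₕ)sₕ²/nₕ with Wₕ = Nₕ/19247:
  Dept IV: (3763/19247)²·(1−614/3763)·314200/614 = 16.368866
  Dept II: (15484/19247)²·(1−3727/15484)·191000/3727 = 25.184165
  → Var(ȳ_str) = 41.553031.
Var(ȳ_srs) = (1 − 4341/19247)·271600/4341 = 48.454939.
deff = 41.553031 / 48.454939 = 0.8576.

0.8576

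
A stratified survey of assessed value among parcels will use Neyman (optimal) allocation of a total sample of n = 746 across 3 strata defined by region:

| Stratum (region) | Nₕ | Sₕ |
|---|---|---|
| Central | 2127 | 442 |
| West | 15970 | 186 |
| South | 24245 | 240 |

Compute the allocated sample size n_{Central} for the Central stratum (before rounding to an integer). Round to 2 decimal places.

72.08

Neyman allocation: nₕ = n·NₕSₕ / Σⱼ NⱼSⱼ.
Σ NⱼSⱼ = 2127·442 + 15970·186 + 24245·240 = 9.729354 × 10^6.
n_{Central} = 746·2127·442 / (9.729354 × 10^6) = 72.08.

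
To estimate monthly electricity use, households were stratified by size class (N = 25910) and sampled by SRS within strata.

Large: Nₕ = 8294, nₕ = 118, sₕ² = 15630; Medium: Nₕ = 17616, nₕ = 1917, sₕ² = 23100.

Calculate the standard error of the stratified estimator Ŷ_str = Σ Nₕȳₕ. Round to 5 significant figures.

110970

Var(Ŷ_str) = Σₕ Nₕ²(1 − fₕ)sₕ²/nₕ.
Large: 8294²·(1 − 118/8294)·15630/118 = 8.9821827 × 10^9.
Medium: 17616²·(1 − 1917/17616)·23100/1917 = 3.3324923 × 10^9.
Sum = 1.2314675 × 10^10.
SE = √(1.2314675 × 10^10) = 110970.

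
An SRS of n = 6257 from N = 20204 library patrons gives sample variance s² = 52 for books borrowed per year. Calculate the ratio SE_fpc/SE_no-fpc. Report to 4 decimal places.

f = n/N = 6257/20204 = 0.30969115.
SE_no-fpc = √(s²/n) = 0.091162997; SE_fpc = √((1−f)s²/n) = 0.075742618.
Ratio = √(1−f) = 0.83084827.

0.8308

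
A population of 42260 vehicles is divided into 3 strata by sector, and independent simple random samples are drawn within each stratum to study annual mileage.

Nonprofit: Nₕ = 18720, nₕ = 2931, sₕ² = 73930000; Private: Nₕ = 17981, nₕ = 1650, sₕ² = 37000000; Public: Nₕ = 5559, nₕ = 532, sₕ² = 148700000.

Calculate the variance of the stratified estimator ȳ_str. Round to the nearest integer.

Var(ȳ_str) = Σₕ Wₕ²(1 − fₕ)sₕ²/nₕ with Wₕ = Nₕ/N, N = 42260.
Nonprofit: Wₕ = 0.44297208; term = 0.44297208²·(1 − 0.15657051)·73930000/2931 = 4174.5183.
Private: Wₕ = 0.42548509; term = 0.42548509²·(1 − 0.09176353)·37000000/1650 = 3687.1042.
Public: Wₕ = 0.13154283; term = 0.13154283²·(1 − 0.09570067)·148700000/532 = 4373.669.
Sum = 12235.292.

12235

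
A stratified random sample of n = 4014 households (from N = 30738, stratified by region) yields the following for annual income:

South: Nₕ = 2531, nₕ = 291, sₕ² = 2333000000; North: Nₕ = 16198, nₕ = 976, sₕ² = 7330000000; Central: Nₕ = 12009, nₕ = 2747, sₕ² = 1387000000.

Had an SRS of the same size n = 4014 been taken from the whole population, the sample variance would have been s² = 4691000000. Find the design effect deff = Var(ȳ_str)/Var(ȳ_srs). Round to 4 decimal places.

Var(ȳ_str) = Σ Wₕ²(1−fₕ)sₕ²/nₕ with Wₕ = Nₕ/30738:
  South: (2531/30738)²·(1−291/2531)·2333000000/291 = 48107.269
  North: (16198/30738)²·(1−976/16198)·7330000000/976 = 1.9599097 × 10^6
  Central: (12009/30738)²·(1−2747/12009)·1387000000/2747 = 59439.919
  → Var(ȳ_str) = 2.0674569 × 10^6.
Var(ȳ_srs) = (1 − 4014/30738)·4691000000/4014 = 1.0160473 × 10^6.
deff = (2.0674569 × 10^6) / (1.0160473 × 10^6) = 2.0348.

2.0348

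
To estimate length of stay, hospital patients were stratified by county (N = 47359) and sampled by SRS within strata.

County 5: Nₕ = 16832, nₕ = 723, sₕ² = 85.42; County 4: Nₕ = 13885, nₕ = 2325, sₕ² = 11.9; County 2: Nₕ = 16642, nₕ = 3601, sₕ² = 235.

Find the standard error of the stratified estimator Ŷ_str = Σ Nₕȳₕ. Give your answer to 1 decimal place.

Var(Ŷ_str) = Σₕ Nₕ²(1 − fₕ)sₕ²/nₕ.
County 5: 16832²·(1 − 723/16832)·85.42/723 = 3.2035062 × 10^7.
County 4: 13885²·(1 − 2325/13885)·11.9/2325 = 821538.12.
County 2: 16642²·(1 − 3601/16642)·235/3601 = 1.4163192 × 10^7.
Sum = 4.7019792 × 10^7.
SE = √(4.7019792 × 10^7) = 6857.1.

6857.1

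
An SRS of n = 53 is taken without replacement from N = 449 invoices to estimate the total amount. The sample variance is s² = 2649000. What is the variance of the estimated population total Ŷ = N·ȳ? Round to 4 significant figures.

Var(Ŷ) = N²·Var(ȳ) = N²·(1 − n/N)·s²/n.
f = 53/449 = 0.11804009; Var(ȳ) = 0.88195991·2649000/53 = 44081.355.
Var(Ŷ) = 449² · 44081.355 = 8.8868452 × 10^9.

8.887 × 10^9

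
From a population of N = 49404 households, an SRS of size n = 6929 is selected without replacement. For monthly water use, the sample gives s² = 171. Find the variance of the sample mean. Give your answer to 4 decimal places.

0.0212

Under SRS without replacement, Var(ȳ) = (1 − f)·s²/n with f = n/N = 6929/49404 = 0.14025180.
Var(ȳ) = (1 − 0.14025180)·171/6929 = 0.85974820·0.024678886 = 0.021217628.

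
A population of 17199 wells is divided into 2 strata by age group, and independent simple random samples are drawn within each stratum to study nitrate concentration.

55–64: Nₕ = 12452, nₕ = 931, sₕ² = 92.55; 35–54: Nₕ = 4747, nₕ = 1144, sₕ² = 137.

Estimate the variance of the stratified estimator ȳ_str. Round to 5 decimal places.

0.05514

Var(ȳ_str) = Σₕ Wₕ²(1 − fₕ)sₕ²/nₕ with Wₕ = Nₕ/N, N = 17199.
55–64: Wₕ = 0.72399558; term = 0.72399558²·(1 − 0.07476711)·92.55/931 = 0.048211388.
35–54: Wₕ = 0.27600442; term = 0.27600442²·(1 − 0.24099431)·137/1144 = 0.0069242325.
Sum = 0.055135621.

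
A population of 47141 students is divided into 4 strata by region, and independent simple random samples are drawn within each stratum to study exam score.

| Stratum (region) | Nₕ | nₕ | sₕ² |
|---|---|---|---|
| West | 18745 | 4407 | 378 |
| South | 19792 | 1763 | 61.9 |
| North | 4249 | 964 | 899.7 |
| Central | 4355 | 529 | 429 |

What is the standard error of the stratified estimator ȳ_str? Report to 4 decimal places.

0.1672

Var(ȳ_str) = Σₕ Wₕ²(1 − fₕ)sₕ²/nₕ with Wₕ = Nₕ/N, N = 47141.
West: Wₕ = 0.39763688; term = 0.39763688²·(1 − 0.23510269)·378/4407 = 0.010373497.
South: Wₕ = 0.41984684; term = 0.41984684²·(1 − 0.08907639)·61.9/1763 = 0.0056377015.
North: Wₕ = 0.09013385; term = 0.09013385²·(1 − 0.22687691)·899.7/964 = 0.0058619918.
Central: Wₕ = 0.09238243; term = 0.09238243²·(1 − 0.12146958)·429/529 = 0.0060804702.
Sum = 0.027953661.
SE = √(0.027953661) = 0.1672.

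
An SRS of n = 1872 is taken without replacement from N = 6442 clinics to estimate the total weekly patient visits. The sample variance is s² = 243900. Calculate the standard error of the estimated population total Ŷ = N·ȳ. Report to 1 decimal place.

61932.9

Var(Ŷ) = N²·Var(ȳ) = N²·(1 − n/N)·s²/n.
f = 1872/6442 = 0.29059298; Var(ȳ) = 0.70940702·243900/1872 = 92.427549.
Var(Ŷ) = 6442² · 92.427549 = 3.8356845 × 10^9.
SE(Ŷ) = √(3.8356845 × 10^9) = 61932.9.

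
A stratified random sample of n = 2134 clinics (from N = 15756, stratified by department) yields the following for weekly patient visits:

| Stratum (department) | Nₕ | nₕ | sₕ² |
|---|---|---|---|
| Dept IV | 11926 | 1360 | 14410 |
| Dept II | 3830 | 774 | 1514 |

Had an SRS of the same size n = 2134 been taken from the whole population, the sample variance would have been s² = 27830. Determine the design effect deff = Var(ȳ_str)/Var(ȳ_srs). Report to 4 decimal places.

0.4852

Var(ȳ_str) = Σ Wₕ²(1−fₕ)sₕ²/nₕ with Wₕ = Nₕ/15756:
  Dept IV: (11926/15756)²·(1−1360/11926)·14410/1360 = 5.3782197
  Dept II: (3830/15756)²·(1−774/3830)·1514/774 = 0.092224242
  → Var(ȳ_str) = 5.4704439.
Var(ȳ_srs) = (1 − 2134/15756)·27830/2134 = 11.274926.
deff = 5.4704439 / 11.274926 = 0.4852.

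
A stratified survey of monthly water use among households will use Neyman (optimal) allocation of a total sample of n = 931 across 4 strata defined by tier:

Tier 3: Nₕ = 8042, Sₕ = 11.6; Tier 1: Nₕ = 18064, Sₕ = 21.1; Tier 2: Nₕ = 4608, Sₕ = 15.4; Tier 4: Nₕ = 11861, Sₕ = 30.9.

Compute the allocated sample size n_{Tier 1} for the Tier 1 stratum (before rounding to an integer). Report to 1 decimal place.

389.1

Neyman allocation: nₕ = n·NₕSₕ / Σⱼ NⱼSⱼ.
Σ NⱼSⱼ = 8042·11.6 + 18064·21.1 + 4608·15.4 + 11861·30.9 = 911905.7.
n_{Tier 1} = 931·18064·21.1 / 911905.7 = 389.1.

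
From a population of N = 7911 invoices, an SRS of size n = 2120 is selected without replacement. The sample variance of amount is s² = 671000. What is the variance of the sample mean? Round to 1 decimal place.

231.7

Under SRS without replacement, Var(ȳ) = (1 − f)·s²/n with f = n/N = 2120/7911 = 0.26798129.
Var(ȳ) = (1 − 0.26798129)·671000/2120 = 0.73201871·316.50943 = 231.69083.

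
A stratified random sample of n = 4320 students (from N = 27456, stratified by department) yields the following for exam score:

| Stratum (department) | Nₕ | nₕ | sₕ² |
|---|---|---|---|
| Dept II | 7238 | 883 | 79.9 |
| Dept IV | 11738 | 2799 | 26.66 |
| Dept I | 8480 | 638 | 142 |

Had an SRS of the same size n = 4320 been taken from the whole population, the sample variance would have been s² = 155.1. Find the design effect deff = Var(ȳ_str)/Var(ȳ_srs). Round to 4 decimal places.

Var(ȳ_str) = Σ Wₕ²(1−fₕ)sₕ²/nₕ with Wₕ = Nₕ/27456:
  Dept II: (7238/27456)²·(1−883/7238)·79.9/883 = 0.0055213551
  Dept IV: (11738/27456)²·(1−2799/11738)·26.66/2799 = 0.0013257626
  Dept I: (8480/27456)²·(1−638/8480)·142/638 = 0.019634318
  → Var(ȳ_str) = 0.026481436.
Var(ȳ_srs) = (1 − 4320/27456)·155.1/4320 = 0.030253739.
deff = 0.026481436 / 0.030253739 = 0.8753.

0.8753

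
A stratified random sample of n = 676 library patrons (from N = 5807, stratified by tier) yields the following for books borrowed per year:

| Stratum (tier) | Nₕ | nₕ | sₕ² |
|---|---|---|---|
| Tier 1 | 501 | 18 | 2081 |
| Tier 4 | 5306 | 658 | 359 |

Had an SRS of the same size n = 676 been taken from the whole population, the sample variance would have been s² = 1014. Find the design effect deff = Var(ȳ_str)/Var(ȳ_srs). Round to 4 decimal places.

0.9270

Var(ȳ_str) = Σ Wₕ²(1−fₕ)sₕ²/nₕ with Wₕ = Nₕ/5807:
  Tier 1: (501/5807)²·(1−18/501)·2081/18 = 0.82962299
  Tier 4: (5306/5807)²·(1−658/5306)·359/658 = 0.39902331
  → Var(ȳ_str) = 1.2286463.
Var(ȳ_srs) = (1 − 676/5807)·1014/676 = 1.3253832.
deff = 1.2286463 / 1.3253832 = 0.9270.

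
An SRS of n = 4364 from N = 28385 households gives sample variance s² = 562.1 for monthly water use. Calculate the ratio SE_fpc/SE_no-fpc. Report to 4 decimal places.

f = n/N = 4364/28385 = 0.15374317.
SE_no-fpc = √(s²/n) = 0.35889253; SE_fpc = √((1−f)s²/n) = 0.3301532.
Ratio = √(1−f) = 0.91992218.

0.9199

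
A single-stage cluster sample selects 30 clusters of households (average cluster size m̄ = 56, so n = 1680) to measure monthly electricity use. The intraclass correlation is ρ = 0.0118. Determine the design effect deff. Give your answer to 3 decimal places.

1.649

deff = 1 + (56 − 1)·0.0118 = 1 + 0.649 = 1.649.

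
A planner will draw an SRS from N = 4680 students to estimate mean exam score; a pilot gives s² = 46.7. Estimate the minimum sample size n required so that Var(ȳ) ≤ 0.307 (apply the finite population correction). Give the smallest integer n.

148

Without fpc, n₀ = s²/D = 46.7/0.307 = 152.1173.
With fpc, (1 − n/N)·s²/n ≤ D requires n ≥ n₀/(1 + n₀/N) = 152.1173/(1 + 152.1173/4680) = 147.3286.
Rounding up, n = 148.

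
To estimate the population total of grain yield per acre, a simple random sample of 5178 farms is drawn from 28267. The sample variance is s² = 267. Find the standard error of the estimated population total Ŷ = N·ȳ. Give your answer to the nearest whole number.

5801

Var(Ŷ) = N²·Var(ȳ) = N²·(1 − n/N)·s²/n.
f = 5178/28267 = 0.18318180; Var(ȳ) = 0.81681820·267/5178 = 0.042118667.
Var(Ŷ) = 28267² · 0.042118667 = 3.3653796 × 10^7.
SE(Ŷ) = √(3.3653796 × 10^7) = 5801.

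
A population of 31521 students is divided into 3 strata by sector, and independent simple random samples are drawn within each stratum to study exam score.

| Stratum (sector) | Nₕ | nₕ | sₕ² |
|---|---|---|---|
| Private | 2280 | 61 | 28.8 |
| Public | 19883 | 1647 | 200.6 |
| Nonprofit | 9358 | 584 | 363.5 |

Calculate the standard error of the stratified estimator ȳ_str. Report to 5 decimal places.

0.31351

Var(ȳ_str) = Σₕ Wₕ²(1 − fₕ)sₕ²/nₕ with Wₕ = Nₕ/N, N = 31521.
Private: Wₕ = 0.07233273; term = 0.07233273²·(1 − 0.02675439)·28.8/61 = 0.0024041127.
Public: Wₕ = 0.63078583; term = 0.63078583²·(1 − 0.08283458)·200.6/1647 = 0.044447655.
Nonprofit: Wₕ = 0.29688144; term = 0.29688144²·(1 − 0.06240650)·363.5/584 = 0.051436601.
Sum = 0.098288369.
SE = √(0.098288369) = 0.31351.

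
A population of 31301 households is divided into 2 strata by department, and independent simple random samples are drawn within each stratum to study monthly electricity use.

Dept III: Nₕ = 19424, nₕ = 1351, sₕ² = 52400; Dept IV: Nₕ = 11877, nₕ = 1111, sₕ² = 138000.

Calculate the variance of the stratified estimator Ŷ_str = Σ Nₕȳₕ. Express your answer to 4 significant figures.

Var(Ŷ_str) = Σₕ Nₕ²(1 − fₕ)sₕ²/nₕ.
Dept III: 19424²·(1 − 1351/19424)·52400/1351 = 1.3615853 × 10^10.
Dept IV: 11877²·(1 − 1111/11877)·138000/1111 = 1.5882767 × 10^10.
Sum = 2.949862 × 10^10.

2.950 × 10^10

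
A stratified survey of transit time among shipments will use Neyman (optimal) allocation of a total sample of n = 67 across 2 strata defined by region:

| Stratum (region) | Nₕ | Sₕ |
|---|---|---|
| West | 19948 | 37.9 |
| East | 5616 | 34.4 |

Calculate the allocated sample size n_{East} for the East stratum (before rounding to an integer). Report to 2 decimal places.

Neyman allocation: nₕ = n·NₕSₕ / Σⱼ NⱼSⱼ.
Σ NⱼSⱼ = 19948·37.9 + 5616·34.4 = 949219.6.
n_{East} = 67·5616·34.4 / 949219.6 = 13.64.

13.64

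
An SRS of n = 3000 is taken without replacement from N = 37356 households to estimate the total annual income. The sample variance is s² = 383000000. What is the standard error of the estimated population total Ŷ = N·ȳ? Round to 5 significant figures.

Var(Ŷ) = N²·Var(ȳ) = N²·(1 − n/N)·s²/n.
f = 3000/37356 = 0.08030838; Var(ȳ) = 0.91969162·383000000/3000 = 117413.96.
Var(Ŷ) = 37356² · 117413.96 = 1.6384775 × 10^14.
SE(Ŷ) = √(1.6384775 × 10^14) = 1.2800 × 10^7.

1.2800 × 10^7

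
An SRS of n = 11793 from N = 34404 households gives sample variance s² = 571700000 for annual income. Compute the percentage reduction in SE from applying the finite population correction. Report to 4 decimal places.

18.9309

f = n/N = 11793/34404 = 0.34277991.
SE_no-fpc = √(s²/n) = 220.177; SE_fpc = √((1−f)s²/n) = 178.49554.
Ratio = √(1−f) = 0.81069112. Reduction = 100·(1 − 0.81069112) = 18.9309%.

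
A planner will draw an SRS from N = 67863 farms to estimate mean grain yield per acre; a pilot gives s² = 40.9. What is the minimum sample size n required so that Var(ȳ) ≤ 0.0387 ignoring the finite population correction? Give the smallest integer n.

Without fpc, n₀ = s²/D = 40.9/0.0387 = 1056.8475.
Rounding up, n = 1057.

1057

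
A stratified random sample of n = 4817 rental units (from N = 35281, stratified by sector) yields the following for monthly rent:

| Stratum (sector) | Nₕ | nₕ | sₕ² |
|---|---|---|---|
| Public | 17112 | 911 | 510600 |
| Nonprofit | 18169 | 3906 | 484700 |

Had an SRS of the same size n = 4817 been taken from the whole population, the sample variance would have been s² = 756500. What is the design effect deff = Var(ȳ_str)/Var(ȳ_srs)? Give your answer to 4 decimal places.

1.1111

Var(ȳ_str) = Σ Wₕ²(1−fₕ)sₕ²/nₕ with Wₕ = Nₕ/35281:
  Public: (17112/35281)²·(1−911/17112)·510600/911 = 124.83123
  Nonprofit: (18169/35281)²·(1−3906/18169)·484700/3906 = 25.834551
  → Var(ȳ_str) = 150.66578.
Var(ȳ_srs) = (1 − 4817/35281)·756500/4817 = 135.60582.
deff = 150.66578 / 135.60582 = 1.1111.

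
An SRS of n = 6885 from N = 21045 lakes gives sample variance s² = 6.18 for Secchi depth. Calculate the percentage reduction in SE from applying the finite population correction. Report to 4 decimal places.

17.9729

f = n/N = 6885/21045 = 0.32715609.
SE_no-fpc = √(s²/n) = 0.029960031; SE_fpc = √((1−f)s²/n) = 0.024575334.
Ratio = √(1−f) = 0.82027063. Reduction = 100·(1 − 0.82027063) = 17.9729%.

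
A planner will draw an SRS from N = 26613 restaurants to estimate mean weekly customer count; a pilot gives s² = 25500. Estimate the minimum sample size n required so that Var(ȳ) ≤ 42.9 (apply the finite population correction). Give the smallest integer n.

Without fpc, n₀ = s²/D = 25500/42.9 = 594.4056.
With fpc, (1 − n/N)·s²/n ≤ D requires n ≥ n₀/(1 + n₀/N) = 594.4056/(1 + 594.4056/26613) = 581.4195.
Rounding up, n = 582.

582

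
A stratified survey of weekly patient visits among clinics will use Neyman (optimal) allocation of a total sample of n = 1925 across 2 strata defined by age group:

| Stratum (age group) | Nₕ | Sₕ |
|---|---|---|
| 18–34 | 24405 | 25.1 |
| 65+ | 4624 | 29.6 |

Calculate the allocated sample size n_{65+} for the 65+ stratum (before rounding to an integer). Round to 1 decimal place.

351.6

Neyman allocation: nₕ = n·NₕSₕ / Σⱼ NⱼSⱼ.
Σ NⱼSⱼ = 24405·25.1 + 4624·29.6 = 749435.9.
n_{65+} = 1925·4624·29.6 / 749435.9 = 351.6.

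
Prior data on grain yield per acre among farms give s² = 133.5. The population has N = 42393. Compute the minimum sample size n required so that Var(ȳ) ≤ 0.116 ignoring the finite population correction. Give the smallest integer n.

1151

Without fpc, n₀ = s²/D = 133.5/0.116 = 1150.8621.
Rounding up, n = 1151.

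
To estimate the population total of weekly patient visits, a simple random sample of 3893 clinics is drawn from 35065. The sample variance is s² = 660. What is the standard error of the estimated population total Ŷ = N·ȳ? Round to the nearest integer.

13613

Var(Ŷ) = N²·Var(ȳ) = N²·(1 − n/N)·s²/n.
f = 3893/35065 = 0.11102239; Var(ȳ) = 0.88897761·660/3893 = 0.15071288.
Var(Ŷ) = 35065² · 0.15071288 = 1.8530966 × 10^8.
SE(Ŷ) = √(1.8530966 × 10^8) = 13613.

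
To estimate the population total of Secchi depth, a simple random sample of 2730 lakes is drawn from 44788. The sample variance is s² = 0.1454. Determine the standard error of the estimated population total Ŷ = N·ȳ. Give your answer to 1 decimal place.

316.7

Var(Ŷ) = N²·Var(ȳ) = N²·(1 − n/N)·s²/n.
f = 2730/44788 = 0.06095383; Var(ȳ) = 0.93904617·0.1454/2730 = 5.0013668 × 10^-5.
Var(Ŷ) = 44788² · (5.0013668 × 10^-5) = 100325.66.
SE(Ŷ) = √(100325.66) = 316.7.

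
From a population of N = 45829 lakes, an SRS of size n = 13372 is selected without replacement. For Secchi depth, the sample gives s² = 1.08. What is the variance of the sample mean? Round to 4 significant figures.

5.720 × 10^-5

Under SRS without replacement, Var(ȳ) = (1 − f)·s²/n with f = n/N = 13372/45829 = 0.29178031.
Var(ȳ) = (1 − 0.29178031)·1.08/13372 = 0.70821969·8.0765779 × 10^-5 = 5.7199915 × 10^-5.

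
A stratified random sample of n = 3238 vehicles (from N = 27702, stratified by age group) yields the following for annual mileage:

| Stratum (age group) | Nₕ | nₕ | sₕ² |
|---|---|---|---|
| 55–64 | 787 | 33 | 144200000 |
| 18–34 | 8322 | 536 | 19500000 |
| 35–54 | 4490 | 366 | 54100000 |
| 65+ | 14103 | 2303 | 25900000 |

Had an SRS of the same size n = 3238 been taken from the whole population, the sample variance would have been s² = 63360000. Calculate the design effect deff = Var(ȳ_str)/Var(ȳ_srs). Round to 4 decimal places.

0.7208

Var(ȳ_str) = Σ Wₕ²(1−fₕ)sₕ²/nₕ with Wₕ = Nₕ/27702:
  55–64: (787/27702)²·(1−33/787)·144200000/33 = 3378.8985
  18–34: (8322/27702)²·(1−536/8322)·19500000/536 = 3071.777
  35–54: (4490/27702)²·(1−366/4490)·54100000/366 = 3566.6371
  65+: (14103/27702)²·(1−2303/14103)·25900000/2303 = 2438.8051
  → Var(ȳ_str) = 12456.118.
Var(ȳ_srs) = (1 − 3238/27702)·63360000/3238 = 17280.435.
deff = 12456.118 / 17280.435 = 0.7208.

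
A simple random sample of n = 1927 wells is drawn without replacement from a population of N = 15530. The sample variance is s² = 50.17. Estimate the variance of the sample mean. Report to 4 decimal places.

0.0228

Under SRS without replacement, Var(ȳ) = (1 − f)·s²/n with f = n/N = 1927/15530 = 0.12408242.
Var(ȳ) = (1 − 0.12408242)·50.17/1927 = 0.87591758·0.026035288 = 0.022804766.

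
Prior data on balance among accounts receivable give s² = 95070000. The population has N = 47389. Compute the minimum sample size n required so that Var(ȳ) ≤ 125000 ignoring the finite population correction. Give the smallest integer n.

Without fpc, n₀ = s²/D = 95070000/125000 = 760.5600.
Rounding up, n = 761.

761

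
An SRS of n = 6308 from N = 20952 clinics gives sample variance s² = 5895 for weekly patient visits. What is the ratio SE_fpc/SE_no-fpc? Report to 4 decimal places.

f = n/N = 6308/20952 = 0.30106911.
SE_no-fpc = √(s²/n) = 0.96670967; SE_fpc = √((1−f)s²/n) = 0.80818946.
Ratio = √(1−f) = 0.83602087.

0.8360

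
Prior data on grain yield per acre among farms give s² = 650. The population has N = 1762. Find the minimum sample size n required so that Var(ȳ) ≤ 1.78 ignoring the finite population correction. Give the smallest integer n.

Without fpc, n₀ = s²/D = 650/1.78 = 365.1685.
Rounding up, n = 366.

366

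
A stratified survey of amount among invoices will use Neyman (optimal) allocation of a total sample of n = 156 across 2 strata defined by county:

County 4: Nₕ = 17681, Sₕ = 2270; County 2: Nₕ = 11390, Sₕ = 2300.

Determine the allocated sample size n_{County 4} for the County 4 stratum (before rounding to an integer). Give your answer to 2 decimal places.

94.39

Neyman allocation: nₕ = n·NₕSₕ / Σⱼ NⱼSⱼ.
Σ NⱼSⱼ = 17681·2270 + 11390·2300 = 6.633287 × 10^7.
n_{County 4} = 156·17681·2270 / (6.633287 × 10^7) = 94.39.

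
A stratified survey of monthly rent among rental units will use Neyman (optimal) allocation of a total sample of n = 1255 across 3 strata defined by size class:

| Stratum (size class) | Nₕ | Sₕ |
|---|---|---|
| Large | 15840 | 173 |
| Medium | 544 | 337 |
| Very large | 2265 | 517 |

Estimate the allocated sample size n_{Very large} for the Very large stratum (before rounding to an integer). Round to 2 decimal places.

358.91

Neyman allocation: nₕ = n·NₕSₕ / Σⱼ NⱼSⱼ.
Σ NⱼSⱼ = 15840·173 + 544·337 + 2265·517 = 4.094653 × 10^6.
n_{Very large} = 1255·2265·517 / (4.094653 × 10^6) = 358.91.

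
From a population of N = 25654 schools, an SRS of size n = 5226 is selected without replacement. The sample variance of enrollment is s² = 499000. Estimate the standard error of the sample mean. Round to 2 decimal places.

8.72

Under SRS without replacement, Var(ȳ) = (1 − f)·s²/n with f = n/N = 5226/25654 = 0.20371092.
Var(ȳ) = (1 − 0.20371092)·499000/5226 = 0.79628908·95.484118 = 76.03296.
SE(ȳ) = √(76.03296) = 8.72.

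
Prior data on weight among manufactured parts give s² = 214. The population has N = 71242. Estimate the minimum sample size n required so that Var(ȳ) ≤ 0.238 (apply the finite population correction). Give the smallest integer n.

888

Without fpc, n₀ = s²/D = 214/0.238 = 899.1597.
With fpc, (1 − n/N)·s²/n ≤ D requires n ≥ n₀/(1 + n₀/N) = 899.1597/(1 + 899.1597/71242) = 887.9527.
Rounding up, n = 888.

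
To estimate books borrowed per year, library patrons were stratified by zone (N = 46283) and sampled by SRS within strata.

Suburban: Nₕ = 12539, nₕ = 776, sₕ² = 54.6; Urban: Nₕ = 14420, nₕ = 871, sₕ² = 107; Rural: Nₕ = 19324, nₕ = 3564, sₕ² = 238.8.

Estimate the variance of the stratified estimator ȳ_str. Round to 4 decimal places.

Var(ȳ_str) = Σₕ Wₕ²(1 − fₕ)sₕ²/nₕ with Wₕ = Nₕ/N, N = 46283.
Suburban: Wₕ = 0.27092021; term = 0.27092021²·(1 − 0.06188691)·54.6/776 = 0.0048447226.
Urban: Wₕ = 0.31156148; term = 0.31156148²·(1 − 0.06040222)·107/871 = 0.011204568.
Rural: Wₕ = 0.41751831; term = 0.41751831²·(1 − 0.18443386)·238.8/3564 = 0.0095259186.
Sum = 0.025575209.

0.0256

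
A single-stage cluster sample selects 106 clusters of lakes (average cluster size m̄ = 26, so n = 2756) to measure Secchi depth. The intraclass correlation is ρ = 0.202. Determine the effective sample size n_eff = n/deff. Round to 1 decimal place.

455.5

deff = 1 + (26 − 1)·0.202 = 1 + 5.05 = 6.05.
n_eff = 2756 / 6.05 = 455.5.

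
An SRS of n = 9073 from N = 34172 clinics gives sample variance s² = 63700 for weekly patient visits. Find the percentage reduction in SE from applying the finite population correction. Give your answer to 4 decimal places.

f = n/N = 9073/34172 = 0.26550977.
SE_no-fpc = √(s²/n) = 2.6496851; SE_fpc = √((1−f)s²/n) = 2.2708438.
Ratio = √(1−f) = 0.85702405. Reduction = 100·(1 − 0.85702405) = 14.2976%.

14.2976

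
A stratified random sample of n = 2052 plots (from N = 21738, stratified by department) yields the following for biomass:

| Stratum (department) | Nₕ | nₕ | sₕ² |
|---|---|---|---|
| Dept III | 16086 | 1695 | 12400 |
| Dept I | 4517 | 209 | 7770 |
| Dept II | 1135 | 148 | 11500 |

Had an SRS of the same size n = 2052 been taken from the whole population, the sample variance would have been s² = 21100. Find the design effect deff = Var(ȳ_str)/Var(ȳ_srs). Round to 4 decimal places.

Var(ȳ_str) = Σ Wₕ²(1−fₕ)sₕ²/nₕ with Wₕ = Nₕ/21738:
  Dept III: (16086/21738)²·(1−1695/16086)·12400/1695 = 3.5838667
  Dept I: (4517/21738)²·(1−209/4517)·7770/209 = 1.5309512
  Dept II: (1135/21738)²·(1−148/1135)·11500/148 = 0.18420863
  → Var(ȳ_str) = 5.2990265.
Var(ȳ_srs) = (1 − 2052/21738)·21100/2052 = 9.3120006.
deff = 5.2990265 / 9.3120006 = 0.5691.

0.5691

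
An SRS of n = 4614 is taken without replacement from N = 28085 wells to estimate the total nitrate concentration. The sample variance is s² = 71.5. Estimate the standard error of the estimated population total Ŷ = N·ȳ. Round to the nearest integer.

3196

Var(Ŷ) = N²·Var(ȳ) = N²·(1 − n/N)·s²/n.
f = 4614/28085 = 0.16428699; Var(ȳ) = 0.83571301·71.5/4614 = 0.012950473.
Var(Ŷ) = 28085² · 0.012950473 = 1.0214909 × 10^7.
SE(Ŷ) = √(1.0214909 × 10^7) = 3196.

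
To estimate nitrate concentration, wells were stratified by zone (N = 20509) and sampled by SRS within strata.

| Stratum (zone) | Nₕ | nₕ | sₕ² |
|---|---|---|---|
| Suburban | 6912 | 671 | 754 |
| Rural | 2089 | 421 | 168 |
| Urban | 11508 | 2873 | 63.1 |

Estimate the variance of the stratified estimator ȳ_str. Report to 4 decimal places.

Var(ȳ_str) = Σₕ Wₕ²(1 − fₕ)sₕ²/nₕ with Wₕ = Nₕ/N, N = 20509.
Suburban: Wₕ = 0.33702277; term = 0.33702277²·(1 − 0.09707755)·754/671 = 0.11524385.
Rural: Wₕ = 0.10185772; term = 0.10185772²·(1 − 0.20153183)·168/421 = 0.0033057705.
Urban: Wₕ = 0.56111951; term = 0.56111951²·(1 − 0.24965242)·63.1/2873 = 0.0051888003.
Sum = 0.12373842.

0.1237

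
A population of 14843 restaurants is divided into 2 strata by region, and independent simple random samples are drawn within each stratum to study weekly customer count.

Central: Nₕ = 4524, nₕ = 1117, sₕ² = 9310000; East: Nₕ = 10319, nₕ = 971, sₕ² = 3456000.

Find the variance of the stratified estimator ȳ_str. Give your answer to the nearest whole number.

Var(ȳ_str) = Σₕ Wₕ²(1 − fₕ)sₕ²/nₕ with Wₕ = Nₕ/N, N = 14843.
Central: Wₕ = 0.30479014; term = 0.30479014²·(1 − 0.24690539)·9310000/1117 = 583.10647.
East: Wₕ = 0.69520986; term = 0.69520986²·(1 − 0.09409827)·3456000/971 = 1558.3588.
Sum = 2141.4653.

2141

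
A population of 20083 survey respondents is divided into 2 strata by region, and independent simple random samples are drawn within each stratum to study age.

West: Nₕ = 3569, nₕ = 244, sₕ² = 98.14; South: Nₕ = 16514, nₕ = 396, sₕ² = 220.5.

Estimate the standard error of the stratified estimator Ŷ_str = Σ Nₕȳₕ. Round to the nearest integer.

12369

Var(Ŷ_str) = Σₕ Nₕ²(1 − fₕ)sₕ²/nₕ.
West: 3569²·(1 − 244/3569)·98.14/244 = 4.7730329 × 10^6.
South: 16514²·(1 − 396/16514)·220.5/396 = 1.4820977 × 10^8.
Sum = 1.529828 × 10^8.
SE = √(1.529828 × 10^8) = 12369.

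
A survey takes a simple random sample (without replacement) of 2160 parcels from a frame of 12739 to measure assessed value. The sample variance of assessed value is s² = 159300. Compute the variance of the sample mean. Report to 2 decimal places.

61.25

Under SRS without replacement, Var(ȳ) = (1 − f)·s²/n with f = n/N = 2160/12739 = 0.16955805.
Var(ȳ) = (1 − 0.16955805)·159300/2160 = 0.83044195·73.75 = 61.245094.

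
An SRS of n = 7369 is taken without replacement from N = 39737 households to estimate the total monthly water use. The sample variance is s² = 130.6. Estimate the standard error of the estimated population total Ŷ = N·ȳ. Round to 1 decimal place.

Var(Ŷ) = N²·Var(ȳ) = N²·(1 − n/N)·s²/n.
f = 7369/39737 = 0.18544430; Var(ȳ) = 0.81455570·130.6/7369 = 0.014436284.
Var(Ŷ) = 39737² · 0.014436284 = 2.2795314 × 10^7.
SE(Ŷ) = √(2.2795314 × 10^7) = 4774.4.

4774.4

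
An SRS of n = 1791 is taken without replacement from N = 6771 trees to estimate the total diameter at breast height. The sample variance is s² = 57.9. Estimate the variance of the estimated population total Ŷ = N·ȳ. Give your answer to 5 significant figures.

Var(Ŷ) = N²·Var(ȳ) = N²·(1 − n/N)·s²/n.
f = 1791/6771 = 0.26451041; Var(ȳ) = 0.73548959·57.9/1791 = 0.023777134.
Var(Ŷ) = 6771² · 0.023777134 = 1.090097 × 10^6.

1.0901 × 10^6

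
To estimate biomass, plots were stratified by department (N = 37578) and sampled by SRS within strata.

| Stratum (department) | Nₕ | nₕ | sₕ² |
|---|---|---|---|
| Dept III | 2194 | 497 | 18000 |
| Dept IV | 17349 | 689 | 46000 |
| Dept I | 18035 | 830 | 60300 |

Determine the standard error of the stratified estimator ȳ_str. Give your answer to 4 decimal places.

5.4521

Var(ȳ_str) = Σₕ Wₕ²(1 − fₕ)sₕ²/nₕ with Wₕ = Nₕ/N, N = 37578.
Dept III: Wₕ = 0.05838523; term = 0.05838523²·(1 − 0.22652689)·18000/497 = 0.095492059.
Dept IV: Wₕ = 0.46167971; term = 0.46167971²·(1 − 0.03971410)·46000/689 = 13.665349.
Dept I: Wₕ = 0.47993507; term = 0.47993507²·(1 − 0.04602162)·60300/830 = 15.964037.
Sum = 29.724878.
SE = √(29.724878) = 5.4521.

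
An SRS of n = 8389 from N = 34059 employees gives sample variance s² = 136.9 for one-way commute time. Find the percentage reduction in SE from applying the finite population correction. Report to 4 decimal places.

f = n/N = 8389/34059 = 0.24630788.
SE_no-fpc = √(s²/n) = 0.1277458; SE_fpc = √((1−f)s²/n) = 0.11090308.
Ratio = √(1−f) = 0.86815443. Reduction = 100·(1 − 0.86815443) = 13.1846%.

13.1846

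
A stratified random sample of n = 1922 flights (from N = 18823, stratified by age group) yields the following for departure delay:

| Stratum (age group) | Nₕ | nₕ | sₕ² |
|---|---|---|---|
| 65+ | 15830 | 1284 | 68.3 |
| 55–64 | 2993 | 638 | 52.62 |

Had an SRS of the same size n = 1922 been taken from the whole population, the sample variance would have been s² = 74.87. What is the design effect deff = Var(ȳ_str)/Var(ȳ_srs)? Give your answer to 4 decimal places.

1.0353

Var(ȳ_str) = Σ Wₕ²(1−fₕ)sₕ²/nₕ with Wₕ = Nₕ/18823:
  65+: (15830/18823)²·(1−1284/15830)·68.3/1284 = 0.034570248
  55–64: (2993/18823)²·(1−638/2993)·52.62/638 = 0.0016407791
  → Var(ȳ_str) = 0.036211027.
Var(ȳ_srs) = (1 − 1922/18823)·74.87/1922 = 0.034976634.
deff = 0.036211027 / 0.034976634 = 1.0353.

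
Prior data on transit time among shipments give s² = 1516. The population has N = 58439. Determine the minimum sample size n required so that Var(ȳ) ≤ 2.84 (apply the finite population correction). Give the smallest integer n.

529

Without fpc, n₀ = s²/D = 1516/2.84 = 533.8028.
With fpc, (1 − n/N)·s²/n ≤ D requires n ≥ n₀/(1 + n₀/N) = 533.8028/(1 + 533.8028/58439) = 528.9710.
Rounding up, n = 529.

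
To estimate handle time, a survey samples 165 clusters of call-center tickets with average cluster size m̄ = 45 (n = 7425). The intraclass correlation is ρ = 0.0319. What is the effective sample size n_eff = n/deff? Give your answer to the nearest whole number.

deff = 1 + (45 − 1)·0.0319 = 1 + 1.4036 = 2.4036.
n_eff = 7425 / 2.4036 = 3089.

3089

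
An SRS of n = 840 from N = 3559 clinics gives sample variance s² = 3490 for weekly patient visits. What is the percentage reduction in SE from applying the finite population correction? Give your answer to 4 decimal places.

12.5941

f = n/N = 840/3559 = 0.23602135.
SE_no-fpc = √(s²/n) = 2.0383233; SE_fpc = √((1−f)s²/n) = 1.7816143.
Ratio = √(1−f) = 0.87405872. Reduction = 100·(1 − 0.87405872) = 12.5941%.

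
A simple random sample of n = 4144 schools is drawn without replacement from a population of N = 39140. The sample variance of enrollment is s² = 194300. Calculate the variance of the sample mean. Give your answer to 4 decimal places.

41.9228

Under SRS without replacement, Var(ȳ) = (1 − f)·s²/n with f = n/N = 4144/39140 = 0.10587634.
Var(ȳ) = (1 − 0.10587634)·194300/4144 = 0.89412366·46.887066 = 41.922835.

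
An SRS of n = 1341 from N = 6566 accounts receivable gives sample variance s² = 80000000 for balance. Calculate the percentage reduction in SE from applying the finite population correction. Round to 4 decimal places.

f = n/N = 1341/6566 = 0.20423393.
SE_no-fpc = √(s²/n) = 244.24777; SE_fpc = √((1−f)s²/n) = 217.88298.
Ratio = √(1−f) = 0.89205721. Reduction = 100·(1 − 0.89205721) = 10.7943%.

10.7943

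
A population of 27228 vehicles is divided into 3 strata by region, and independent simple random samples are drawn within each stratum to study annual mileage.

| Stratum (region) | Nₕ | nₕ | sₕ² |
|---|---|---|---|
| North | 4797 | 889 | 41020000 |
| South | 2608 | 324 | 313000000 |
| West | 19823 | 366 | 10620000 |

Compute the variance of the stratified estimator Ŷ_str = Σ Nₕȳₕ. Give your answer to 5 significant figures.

1.7811 × 10^13

Var(Ŷ_str) = Σₕ Nₕ²(1 − fₕ)sₕ²/nₕ.
North: 4797²·(1 − 889/4797)·41020000/889 = 8.6500411 × 10^11.
South: 2608²·(1 − 324/2608)·313000000/324 = 5.7544393 × 10^12.
West: 19823²·(1 − 366/19823)·10620000/366 = 1.119151 × 10^13.
Sum = 1.7810953 × 10^13.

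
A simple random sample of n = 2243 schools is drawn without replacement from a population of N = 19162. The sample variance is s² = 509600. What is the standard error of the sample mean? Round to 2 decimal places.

14.16

Under SRS without replacement, Var(ȳ) = (1 − f)·s²/n with f = n/N = 2243/19162 = 0.11705459.
Var(ȳ) = (1 − 0.11705459)·509600/2243 = 0.88294541·227.19572 = 200.60142.
SE(ȳ) = √(200.60142) = 14.16.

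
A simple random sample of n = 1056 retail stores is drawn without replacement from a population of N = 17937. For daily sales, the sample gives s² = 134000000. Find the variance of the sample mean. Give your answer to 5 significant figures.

Under SRS without replacement, Var(ȳ) = (1 − f)·s²/n with f = n/N = 1056/17937 = 0.05887272.
Var(ȳ) = (1 − 0.05887272)·134000000/1056 = 0.94112728·126893.94 = 119423.35.

119420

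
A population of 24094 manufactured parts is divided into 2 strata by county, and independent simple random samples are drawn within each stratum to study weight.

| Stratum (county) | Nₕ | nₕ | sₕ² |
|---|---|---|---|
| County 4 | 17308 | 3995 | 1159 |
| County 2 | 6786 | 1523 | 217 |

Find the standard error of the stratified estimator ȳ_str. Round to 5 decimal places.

Var(ȳ_str) = Σₕ Wₕ²(1 − fₕ)sₕ²/nₕ with Wₕ = Nₕ/N, N = 24094.
County 4: Wₕ = 0.71835312; term = 0.71835312²·(1 − 0.23081812)·1159/3995 = 0.11515205.
County 2: Wₕ = 0.28164688; term = 0.28164688²·(1 − 0.22443266)·217/1523 = 0.0087657533.
Sum = 0.1239178.
SE = √(0.1239178) = 0.35202.

0.35202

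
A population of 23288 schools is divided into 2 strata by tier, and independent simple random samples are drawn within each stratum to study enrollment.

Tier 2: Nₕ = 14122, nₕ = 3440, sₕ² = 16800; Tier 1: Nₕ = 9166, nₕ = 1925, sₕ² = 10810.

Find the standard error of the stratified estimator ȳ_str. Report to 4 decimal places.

1.4303

Var(ȳ_str) = Σₕ Wₕ²(1 − fₕ)sₕ²/nₕ with Wₕ = Nₕ/N, N = 23288.
Tier 2: Wₕ = 0.60640673; term = 0.60640673²·(1 − 0.24359156)·16800/3440 = 1.3584237.
Tier 1: Wₕ = 0.39359327; term = 0.39359327²·(1 − 0.21001527)·10810/1925 = 0.68724086.
Sum = 2.0456646.
SE = √(2.0456646) = 1.4303.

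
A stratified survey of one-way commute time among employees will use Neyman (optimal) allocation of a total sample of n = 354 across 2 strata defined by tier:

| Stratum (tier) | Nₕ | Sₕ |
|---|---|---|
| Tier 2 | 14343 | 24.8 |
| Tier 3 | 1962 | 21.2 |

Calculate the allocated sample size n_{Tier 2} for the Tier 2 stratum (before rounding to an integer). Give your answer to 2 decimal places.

316.94

Neyman allocation: nₕ = n·NₕSₕ / Σⱼ NⱼSⱼ.
Σ NⱼSⱼ = 14343·24.8 + 1962·21.2 = 397300.8.
n_{Tier 2} = 354·14343·24.8 / 397300.8 = 316.94.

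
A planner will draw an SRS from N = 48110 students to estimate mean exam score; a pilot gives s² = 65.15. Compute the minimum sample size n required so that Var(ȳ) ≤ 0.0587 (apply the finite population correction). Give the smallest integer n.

Without fpc, n₀ = s²/D = 65.15/0.0587 = 1109.8807.
With fpc, (1 − n/N)·s²/n ≤ D requires n ≥ n₀/(1 + n₀/N) = 1109.8807/(1 + 1109.8807/48110) = 1084.8535.
Rounding up, n = 1085.

1085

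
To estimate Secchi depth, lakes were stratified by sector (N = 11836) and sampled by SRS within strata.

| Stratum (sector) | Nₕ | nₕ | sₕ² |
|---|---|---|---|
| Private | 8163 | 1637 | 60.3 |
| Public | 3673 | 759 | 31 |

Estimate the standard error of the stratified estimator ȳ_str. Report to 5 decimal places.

0.13087

Var(ȳ_str) = Σₕ Wₕ²(1 − fₕ)sₕ²/nₕ with Wₕ = Nₕ/N, N = 11836.
Private: Wₕ = 0.68967557; term = 0.68967557²·(1 − 0.20053902)·60.3/1637 = 0.014007337.
Public: Wₕ = 0.31032443; term = 0.31032443²·(1 − 0.20664307)·31/759 = 0.0031204734.
Sum = 0.01712781.
SE = √(0.01712781) = 0.13087.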